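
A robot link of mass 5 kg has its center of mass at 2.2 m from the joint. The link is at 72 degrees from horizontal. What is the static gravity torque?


tau = m*g*L*cos(angle)
= 5 * 9.81 * 2.2 * cos(72 deg)
= 5 * 9.81 * 2.2 * 0.309
= 33.346 Nm


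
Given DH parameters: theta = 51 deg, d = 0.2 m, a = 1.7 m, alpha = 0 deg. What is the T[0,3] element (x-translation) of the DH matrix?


T[0,3] = a * cos(theta)
= 1.7 * cos(51 deg)
= 1.7 * 0.6293
= 1.0698


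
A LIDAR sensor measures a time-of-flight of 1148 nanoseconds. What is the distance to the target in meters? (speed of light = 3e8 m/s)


tof = 1148 ns = 1.148e-06 s
dist = c * tof / 2
= 3e8 * 1.148e-06 / 2
= 172.2 m


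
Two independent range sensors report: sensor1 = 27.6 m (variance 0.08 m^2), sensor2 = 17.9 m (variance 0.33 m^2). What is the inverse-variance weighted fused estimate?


w1 = (1/var1) / (1/var1 + 1/var2)
   = 12.5 / (12.5 + 3.0303) = 0.8049
w2 = 1 - w1 = 0.1951
fused = w1*s1 + w2*s2 = 22.2146 + 3.4927
= 25.7073 m


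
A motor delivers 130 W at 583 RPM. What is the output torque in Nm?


omega = 583 * 2*pi/60 = 61.0516 rad/s
tau = P / omega = 130 / 61.0516
= 2.1293 Nm


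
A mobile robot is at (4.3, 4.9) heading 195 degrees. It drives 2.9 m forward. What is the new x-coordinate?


x_new = x0 + d*cos(theta)
= 4.3 + 2.9*cos(195)
= 4.3 + -2.8012
= 1.4988


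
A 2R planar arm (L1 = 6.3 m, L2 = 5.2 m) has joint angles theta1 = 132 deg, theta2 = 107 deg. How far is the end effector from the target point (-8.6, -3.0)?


End effector via forward kinematics:
x = L1*cos(t1) + L2*cos(t1+t2) = -6.8937
y = L1*sin(t1) + L2*sin(t1+t2) = 0.2245
Distance to target:
d = sqrt((-8.6 - -6.8937)^2 + (-3.0 - 0.2245)^2)
= sqrt(2.9114 + 10.3977)
= 3.6482 m


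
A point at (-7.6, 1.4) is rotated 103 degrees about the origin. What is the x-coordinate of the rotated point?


x' = x*cos(theta) - y*sin(theta)
cos(103 deg) = -0.225, sin(103 deg) = 0.9744
x' = -7.6 * -0.225 - 1.4 * 0.9744
= 1.7096 - 1.3641
= 0.3455


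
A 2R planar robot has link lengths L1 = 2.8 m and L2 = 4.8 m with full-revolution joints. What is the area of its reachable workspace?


r_max = L1 + L2 = 7.6 m
r_min = |L1 - L2| = 2.0 m
Area = pi*(r_max^2 - r_min^2)
= pi*(57.76 - 4.0)
= pi * 53.76
= 168.892 m^2


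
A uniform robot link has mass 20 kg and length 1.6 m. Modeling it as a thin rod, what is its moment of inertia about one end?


I = (1/3) * m * L^2
= (1/3) * 20 * 1.6^2
= 0.333333 * 20 * 2.56
= 17.0667 kg*m^2


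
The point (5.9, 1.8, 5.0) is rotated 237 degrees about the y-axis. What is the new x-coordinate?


Rotation about y-axis: x' = x*cos(theta) + z*sin(theta)
= 5.9 * -0.5446 + 5.0 * -0.8387
= -7.4067


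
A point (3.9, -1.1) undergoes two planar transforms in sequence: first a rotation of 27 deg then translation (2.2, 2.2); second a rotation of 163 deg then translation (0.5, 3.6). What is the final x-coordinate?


After transform 1:
x1 = cos(27)*3.9 - sin(27)*-1.1 + 2.2 = 6.1743
y1 = sin(27)*3.9 + cos(27)*-1.1 + 2.2 = 2.9905
After transform 2:
x2 = cos(163)*6.1743 - sin(163)*2.9905 + 0.5
= -6.2789


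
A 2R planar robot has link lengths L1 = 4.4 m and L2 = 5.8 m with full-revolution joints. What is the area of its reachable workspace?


r_max = L1 + L2 = 10.2 m
r_min = |L1 - L2| = 1.4 m
Area = pi*(r_max^2 - r_min^2)
= pi*(104.04 - 1.96)
= pi * 102.08
= 320.6938 m^2


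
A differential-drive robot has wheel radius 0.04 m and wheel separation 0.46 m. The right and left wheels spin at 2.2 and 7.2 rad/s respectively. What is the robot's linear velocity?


vR = r*wR = 0.04*2.2 = 0.088 m/s
vL = r*wL = 0.04*7.2 = 0.288 m/s
v = (vR+vL)/2 = 0.188 m/s
omega = (vR-vL)/L = -0.4348 rad/s
linear velocity = 0.188 m/s


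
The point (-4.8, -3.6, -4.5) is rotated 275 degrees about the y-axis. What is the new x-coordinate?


Rotation about y-axis: x' = x*cos(theta) + z*sin(theta)
= -4.8 * 0.0872 + -4.5 * -0.9962
= 4.0645


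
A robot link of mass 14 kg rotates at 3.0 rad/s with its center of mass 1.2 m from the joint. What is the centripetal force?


F = m * omega^2 * r
= 14 * 3.0^2 * 1.2
= 14 * 9.0 * 1.2
= 151.2 N


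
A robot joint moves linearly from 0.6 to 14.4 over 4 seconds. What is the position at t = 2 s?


s = t/T = 2/4 = 0.5
p(t) = p0 + (pf-p0)*s
= 0.6 + (14.4 - 0.6) * 0.5
= 7.5


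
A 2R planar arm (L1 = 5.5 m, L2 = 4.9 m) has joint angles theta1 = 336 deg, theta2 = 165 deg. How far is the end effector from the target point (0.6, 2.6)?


End effector via forward kinematics:
x = L1*cos(t1) + L2*cos(t1+t2) = 1.2165
y = L1*sin(t1) + L2*sin(t1+t2) = 0.8466
Distance to target:
d = sqrt((0.6 - 1.2165)^2 + (2.6 - 0.8466)^2)
= sqrt(0.3801 + 3.0743)
= 1.8586 m


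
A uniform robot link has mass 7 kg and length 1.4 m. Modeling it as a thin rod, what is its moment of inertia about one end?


I = (1/3) * m * L^2
= (1/3) * 7 * 1.4^2
= 0.333333 * 7 * 1.96
= 4.5733 kg*m^2


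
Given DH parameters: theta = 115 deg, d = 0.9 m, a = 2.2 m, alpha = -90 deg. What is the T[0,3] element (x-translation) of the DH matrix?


T[0,3] = a * cos(theta)
= 2.2 * cos(115 deg)
= 2.2 * -0.4226
= -0.9298


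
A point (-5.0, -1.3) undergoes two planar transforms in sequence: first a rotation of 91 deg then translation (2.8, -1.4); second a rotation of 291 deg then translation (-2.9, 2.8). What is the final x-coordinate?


After transform 1:
x1 = cos(91)*-5.0 - sin(91)*-1.3 + 2.8 = 4.1871
y1 = sin(91)*-5.0 + cos(91)*-1.3 + -1.4 = -6.3766
After transform 2:
x2 = cos(291)*4.1871 - sin(291)*-6.3766 + -2.9
= -7.3525


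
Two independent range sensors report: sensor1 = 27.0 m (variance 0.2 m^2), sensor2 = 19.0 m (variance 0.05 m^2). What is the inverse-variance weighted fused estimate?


w1 = (1/var1) / (1/var1 + 1/var2)
   = 5.0 / (5.0 + 20.0) = 0.2
w2 = 1 - w1 = 0.8
fused = w1*s1 + w2*s2 = 5.4 + 15.2
= 20.6 m


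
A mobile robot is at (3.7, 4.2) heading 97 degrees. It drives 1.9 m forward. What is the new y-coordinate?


y_new = y0 + d*sin(theta)
= 4.2 + 1.9*sin(97)
= 4.2 + 1.8858
= 6.0858


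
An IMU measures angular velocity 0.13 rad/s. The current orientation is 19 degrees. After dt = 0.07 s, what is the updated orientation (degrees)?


delta_theta = w * dt = 0.13 * 0.07 = 0.0091 rad
= 0.5214 deg
theta_new = 19 + 0.5214 = 19.5214 deg


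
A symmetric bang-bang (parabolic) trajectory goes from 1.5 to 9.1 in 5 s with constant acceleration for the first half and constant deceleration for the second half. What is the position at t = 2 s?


Symmetric rest-to-rest: each phase covers (pf-p0)/2 in time T/2. 0.5*a*(T/2)^2 = (pf-p0)/2 => a = 4*(pf-p0)/T^2
a = 4*(9.1-1.5)/5^2 = 1.216
t = 2 is in the acceleration phase (t <= T/2).
p = p0 + 0.5*a*t^2 = 1.5 + 0.5*1.216*2^2
= 3.932


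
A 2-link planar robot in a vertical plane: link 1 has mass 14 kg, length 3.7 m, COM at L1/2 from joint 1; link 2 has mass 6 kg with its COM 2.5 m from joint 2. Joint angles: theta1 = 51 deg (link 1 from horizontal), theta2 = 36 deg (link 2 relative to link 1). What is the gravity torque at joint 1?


Horizontal distance from joint 1 to link-1 COM:
  x_c1 = (L1/2)*cos(t1) = 1.85 * 0.6293 = 1.1642 m
Horizontal distance from joint 1 to link-2 COM:
  x_c2 = L1*cos(t1) + Lc2*cos(t1+t2)
       = 3.7*0.6293 + 2.5*0.0523 = 2.4593 m
tau1 = m1*g*x_c1 + m2*g*x_c2
     = 14*9.81*1.1642 + 6*9.81*2.4593
     = 159.8971 + 144.7559
     = 304.653 Nm


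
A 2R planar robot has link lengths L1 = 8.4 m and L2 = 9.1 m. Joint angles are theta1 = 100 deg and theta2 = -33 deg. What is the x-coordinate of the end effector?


Convert angles to radians: theta1 = 1.7453, theta2 = -0.576
x = L1*cos(theta1) + L2*cos(theta1+theta2)
x = -1.4586 + 3.5557
x = 2.097


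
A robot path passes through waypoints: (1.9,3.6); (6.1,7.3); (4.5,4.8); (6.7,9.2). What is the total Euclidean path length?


Segment lengths:
  seg1 = sqrt((4.2)^2 + (3.7)^2) = 5.5973
  seg2 = sqrt((-1.6)^2 + (-2.5)^2) = 2.9682
  seg3 = sqrt((2.2)^2 + (4.4)^2) = 4.9193
Total = 13.4848


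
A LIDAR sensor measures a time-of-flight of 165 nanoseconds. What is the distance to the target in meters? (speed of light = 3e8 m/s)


tof = 165 ns = 1.65e-07 s
dist = c * tof / 2
= 3e8 * 1.65e-07 / 2
= 24.75 m


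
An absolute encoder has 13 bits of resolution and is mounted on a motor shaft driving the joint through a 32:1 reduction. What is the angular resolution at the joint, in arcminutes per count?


counts = 2^13 = 8192
effective counts at joint = 8192 * 32 = 262144
resolution = 360*60 / 262144
= 0.0824 arcmin/count


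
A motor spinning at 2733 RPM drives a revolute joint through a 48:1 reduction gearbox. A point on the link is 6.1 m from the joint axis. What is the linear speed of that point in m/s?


omega_motor = 2733 * 2*pi/60 = 286.1991 rad/s
omega_joint = omega_motor / 48 = 5.9625 rad/s
v = omega_joint * r = 5.9625 * 6.1
= 36.3711 m/s


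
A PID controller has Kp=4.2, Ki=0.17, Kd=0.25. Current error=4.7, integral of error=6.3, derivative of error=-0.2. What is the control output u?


u = Kp*e + Ki*int(e) + Kd*de/dt
= 4.2*4.7 + 0.17*6.3 + 0.25*(-0.2)
= 19.74 + 1.071 + -0.05
= 20.761


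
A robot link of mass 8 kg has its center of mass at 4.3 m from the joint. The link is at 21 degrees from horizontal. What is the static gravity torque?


tau = m*g*L*cos(angle)
= 8 * 9.81 * 4.3 * cos(21 deg)
= 8 * 9.81 * 4.3 * 0.9336
= 315.0498 Nm


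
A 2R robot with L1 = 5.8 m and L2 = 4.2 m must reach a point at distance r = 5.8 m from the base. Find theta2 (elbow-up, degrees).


cos(theta2) = (r^2 - L1^2 - L2^2) / (2*L1*L2)
cos(theta2) = (33.64 - 33.64 - 17.64) / 48.72
cos(theta2) = -0.362069
theta2 = 111.2273 degrees


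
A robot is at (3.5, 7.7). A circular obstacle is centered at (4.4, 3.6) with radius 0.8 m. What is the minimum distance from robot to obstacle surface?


center_dist = sqrt((3.5-4.4)^2 + (7.7-3.6)^2)
= sqrt(0.81 + 16.81)
= 4.1976
min_dist = center_dist - radius = 4.1976 - 0.8 = 3.3976 m


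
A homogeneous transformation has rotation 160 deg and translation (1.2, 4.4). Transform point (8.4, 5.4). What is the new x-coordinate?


x' = cos(theta)*px - sin(theta)*py + tx
= -0.9397*8.4 - 0.342*5.4 + 1.2
= -8.5403


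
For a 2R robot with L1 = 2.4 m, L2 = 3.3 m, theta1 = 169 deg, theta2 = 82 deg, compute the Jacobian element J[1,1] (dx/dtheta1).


J[1,1] = -L1*sin(t1) - L2*sin(t1+t2)
= -2.4*sin(169) - 3.3*sin(251)
= 2.6623


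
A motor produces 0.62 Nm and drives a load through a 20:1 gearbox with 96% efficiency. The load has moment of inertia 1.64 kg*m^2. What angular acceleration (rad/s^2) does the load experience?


tau_out = tau_motor * N * eta
= 0.62 * 20 * 0.96 = 11.904 Nm
alpha = tau_out / I = 11.904 / 1.64
= 7.2585 rad/s^2


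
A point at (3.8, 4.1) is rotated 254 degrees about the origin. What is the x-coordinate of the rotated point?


x' = x*cos(theta) - y*sin(theta)
cos(254 deg) = -0.2756, sin(254 deg) = -0.9613
x' = 3.8 * -0.2756 - 4.1 * -0.9613
= -1.0474 - -3.9412
= 2.8938


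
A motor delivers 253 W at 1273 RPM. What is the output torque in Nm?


omega = 1273 * 2*pi/60 = 133.3082 rad/s
tau = P / omega = 253 / 133.3082
= 1.8979 Nm


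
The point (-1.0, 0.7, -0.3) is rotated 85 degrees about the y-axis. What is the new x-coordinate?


Rotation about y-axis: x' = x*cos(theta) + z*sin(theta)
= -1.0 * 0.0872 + -0.3 * 0.9962
= -0.386


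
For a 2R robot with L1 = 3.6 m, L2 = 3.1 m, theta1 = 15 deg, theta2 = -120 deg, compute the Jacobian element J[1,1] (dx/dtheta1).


J[1,1] = -L1*sin(t1) - L2*sin(t1+t2)
= -3.6*sin(15) - 3.1*sin(-105)
= 2.0626


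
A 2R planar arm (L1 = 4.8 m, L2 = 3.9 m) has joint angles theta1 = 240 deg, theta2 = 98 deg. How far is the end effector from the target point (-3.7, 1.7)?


End effector via forward kinematics:
x = L1*cos(t1) + L2*cos(t1+t2) = 1.216
y = L1*sin(t1) + L2*sin(t1+t2) = -5.6179
Distance to target:
d = sqrt((-3.7 - 1.216)^2 + (1.7 - -5.6179)^2)
= sqrt(24.1672 + 53.5515)
= 8.8158 m


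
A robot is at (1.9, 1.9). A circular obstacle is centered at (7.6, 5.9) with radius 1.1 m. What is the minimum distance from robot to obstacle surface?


center_dist = sqrt((1.9-7.6)^2 + (1.9-5.9)^2)
= sqrt(32.49 + 16.0)
= 6.9635
min_dist = center_dist - radius = 6.9635 - 1.1 = 5.8635 m


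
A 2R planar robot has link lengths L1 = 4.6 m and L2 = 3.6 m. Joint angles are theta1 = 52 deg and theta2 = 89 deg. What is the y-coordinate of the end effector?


Convert angles to radians: theta1 = 0.9076, theta2 = 1.5533
y = L1*sin(theta1) + L2*sin(theta1+theta2)
y = 3.6248 + 2.2656
y = 5.8904


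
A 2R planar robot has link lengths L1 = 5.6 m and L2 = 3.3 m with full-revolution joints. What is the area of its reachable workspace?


r_max = L1 + L2 = 8.9 m
r_min = |L1 - L2| = 2.3 m
Area = pi*(r_max^2 - r_min^2)
= pi*(79.21 - 5.29)
= pi * 73.92
= 232.2265 m^2


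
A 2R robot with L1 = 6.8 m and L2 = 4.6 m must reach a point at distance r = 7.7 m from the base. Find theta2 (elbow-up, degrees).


cos(theta2) = (r^2 - L1^2 - L2^2) / (2*L1*L2)
cos(theta2) = (59.29 - 46.24 - 21.16) / 62.56
cos(theta2) = -0.129636
theta2 = 97.4485 degrees


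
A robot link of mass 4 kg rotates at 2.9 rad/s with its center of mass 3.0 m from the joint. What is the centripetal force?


F = m * omega^2 * r
= 4 * 2.9^2 * 3.0
= 4 * 8.41 * 3.0
= 100.92 N


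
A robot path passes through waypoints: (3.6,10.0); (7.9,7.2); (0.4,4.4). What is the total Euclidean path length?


Segment lengths:
  seg1 = sqrt((4.3)^2 + (-2.8)^2) = 5.1313
  seg2 = sqrt((-7.5)^2 + (-2.8)^2) = 8.0056
Total = 13.1369


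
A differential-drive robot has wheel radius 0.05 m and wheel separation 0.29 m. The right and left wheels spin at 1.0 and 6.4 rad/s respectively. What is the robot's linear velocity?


vR = r*wR = 0.05*1.0 = 0.05 m/s
vL = r*wL = 0.05*6.4 = 0.32 m/s
v = (vR+vL)/2 = 0.185 m/s
omega = (vR-vL)/L = -0.931 rad/s
linear velocity = 0.185 m/s


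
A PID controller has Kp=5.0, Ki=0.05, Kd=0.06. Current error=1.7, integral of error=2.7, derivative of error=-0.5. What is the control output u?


u = Kp*e + Ki*int(e) + Kd*de/dt
= 5.0*1.7 + 0.05*2.7 + 0.06*(-0.5)
= 8.5 + 0.135 + -0.03
= 8.605


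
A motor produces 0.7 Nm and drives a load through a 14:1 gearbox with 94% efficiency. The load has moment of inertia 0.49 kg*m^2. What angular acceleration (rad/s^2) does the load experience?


tau_out = tau_motor * N * eta
= 0.7 * 14 * 0.94 = 9.212 Nm
alpha = tau_out / I = 9.212 / 0.49
= 18.8 rad/s^2


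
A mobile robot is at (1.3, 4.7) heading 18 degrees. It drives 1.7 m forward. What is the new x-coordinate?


x_new = x0 + d*cos(theta)
= 1.3 + 1.7*cos(18)
= 1.3 + 1.6168
= 2.9168


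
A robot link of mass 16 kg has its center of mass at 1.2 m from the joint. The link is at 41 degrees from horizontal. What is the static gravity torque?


tau = m*g*L*cos(angle)
= 16 * 9.81 * 1.2 * cos(41 deg)
= 16 * 9.81 * 1.2 * 0.7547
= 142.1511 Nm


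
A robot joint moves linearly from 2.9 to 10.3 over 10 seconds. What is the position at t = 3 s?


s = t/T = 3/10 = 0.3
p(t) = p0 + (pf-p0)*s
= 2.9 + (10.3 - 2.9) * 0.3
= 5.12


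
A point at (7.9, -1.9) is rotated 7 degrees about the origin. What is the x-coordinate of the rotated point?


x' = x*cos(theta) - y*sin(theta)
cos(7 deg) = 0.9925, sin(7 deg) = 0.1219
x' = 7.9 * 0.9925 - -1.9 * 0.1219
= 7.8411 - -0.2316
= 8.0727


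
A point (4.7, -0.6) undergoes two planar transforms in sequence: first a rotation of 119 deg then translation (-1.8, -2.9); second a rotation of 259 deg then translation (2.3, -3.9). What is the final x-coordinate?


After transform 1:
x1 = cos(119)*4.7 - sin(119)*-0.6 + -1.8 = -3.5538
y1 = sin(119)*4.7 + cos(119)*-0.6 + -2.9 = 1.5016
After transform 2:
x2 = cos(259)*-3.5538 - sin(259)*1.5016 + 2.3
= 4.4521


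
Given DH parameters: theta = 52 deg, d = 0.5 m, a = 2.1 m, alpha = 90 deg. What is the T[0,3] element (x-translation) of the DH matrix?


T[0,3] = a * cos(theta)
= 2.1 * cos(52 deg)
= 2.1 * 0.6157
= 1.2929


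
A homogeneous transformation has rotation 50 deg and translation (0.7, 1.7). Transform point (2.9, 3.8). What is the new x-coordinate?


x' = cos(theta)*px - sin(theta)*py + tx
= 0.6428*2.9 - 0.766*3.8 + 0.7
= -0.3469


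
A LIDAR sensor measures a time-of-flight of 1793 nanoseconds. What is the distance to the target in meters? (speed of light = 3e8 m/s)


tof = 1793 ns = 1.793e-06 s
dist = c * tof / 2
= 3e8 * 1.793e-06 / 2
= 268.95 m


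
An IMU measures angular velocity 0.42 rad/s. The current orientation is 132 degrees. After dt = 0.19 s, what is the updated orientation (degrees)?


delta_theta = w * dt = 0.42 * 0.19 = 0.0798 rad
= 4.5722 deg
theta_new = 132 + 4.5722 = 136.5722 deg


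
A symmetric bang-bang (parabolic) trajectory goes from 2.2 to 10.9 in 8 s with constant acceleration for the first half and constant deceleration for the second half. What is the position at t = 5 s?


Symmetric rest-to-rest: each phase covers (pf-p0)/2 in time T/2. 0.5*a*(T/2)^2 = (pf-p0)/2 => a = 4*(pf-p0)/T^2
a = 4*(10.9-2.2)/8^2 = 0.5437
t = 5 is in the deceleration phase (t > T/2).
p = pf - 0.5*a*(T-t)^2 = 10.9 - 0.5*0.5437*3^2
= 8.4531


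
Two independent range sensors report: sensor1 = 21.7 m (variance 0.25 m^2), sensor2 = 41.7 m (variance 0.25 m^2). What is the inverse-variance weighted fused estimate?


w1 = (1/var1) / (1/var1 + 1/var2)
   = 4.0 / (4.0 + 4.0) = 0.5
w2 = 1 - w1 = 0.5
fused = w1*s1 + w2*s2 = 10.85 + 20.85
= 31.7 m


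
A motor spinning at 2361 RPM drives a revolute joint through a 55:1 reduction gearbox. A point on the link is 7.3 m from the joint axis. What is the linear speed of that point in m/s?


omega_motor = 2361 * 2*pi/60 = 247.2433 rad/s
omega_joint = omega_motor / 55 = 4.4953 rad/s
v = omega_joint * r = 4.4953 * 7.3
= 32.8159 m/s


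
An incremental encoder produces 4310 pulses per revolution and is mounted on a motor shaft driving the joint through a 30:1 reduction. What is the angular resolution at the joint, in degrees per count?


counts per rev = 4310
effective counts at joint = 4310 * 30 = 129300
resolution = 360 / 129300
= 0.0028 deg/count


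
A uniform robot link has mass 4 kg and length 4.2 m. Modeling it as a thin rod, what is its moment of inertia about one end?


I = (1/3) * m * L^2
= (1/3) * 4 * 4.2^2
= 0.333333 * 4 * 17.64
= 23.52 kg*m^2


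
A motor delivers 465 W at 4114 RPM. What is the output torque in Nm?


omega = 4114 * 2*pi/60 = 430.8171 rad/s
tau = P / omega = 465 / 430.8171
= 1.0793 Nm


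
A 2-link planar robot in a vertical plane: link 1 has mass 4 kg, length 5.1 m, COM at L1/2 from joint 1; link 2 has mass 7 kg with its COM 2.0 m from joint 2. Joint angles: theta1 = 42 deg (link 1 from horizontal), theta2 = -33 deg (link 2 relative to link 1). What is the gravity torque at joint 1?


Horizontal distance from joint 1 to link-1 COM:
  x_c1 = (L1/2)*cos(t1) = 2.55 * 0.7431 = 1.895 m
Horizontal distance from joint 1 to link-2 COM:
  x_c2 = L1*cos(t1) + Lc2*cos(t1+t2)
       = 5.1*0.7431 + 2.0*0.9877 = 5.7654 m
tau1 = m1*g*x_c1 + m2*g*x_c2
     = 4*9.81*1.895 + 7*9.81*5.7654
     = 74.3606 + 395.9111
     = 470.2716 Nm


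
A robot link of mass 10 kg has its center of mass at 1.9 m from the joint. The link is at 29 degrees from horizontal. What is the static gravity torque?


tau = m*g*L*cos(angle)
= 10 * 9.81 * 1.9 * cos(29 deg)
= 10 * 9.81 * 1.9 * 0.8746
= 163.0204 Nm


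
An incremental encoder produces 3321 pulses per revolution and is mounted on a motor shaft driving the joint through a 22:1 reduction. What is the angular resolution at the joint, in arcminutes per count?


counts per rev = 3321
effective counts at joint = 3321 * 22 = 73062
resolution = 360*60 / 73062
= 0.2956 arcmin/count


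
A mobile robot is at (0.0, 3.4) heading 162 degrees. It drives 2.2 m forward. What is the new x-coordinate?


x_new = x0 + d*cos(theta)
= 0.0 + 2.2*cos(162)
= 0.0 + -2.0923
= -2.0923


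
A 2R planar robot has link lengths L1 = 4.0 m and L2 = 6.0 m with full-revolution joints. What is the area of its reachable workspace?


r_max = L1 + L2 = 10.0 m
r_min = |L1 - L2| = 2.0 m
Area = pi*(r_max^2 - r_min^2)
= pi*(100.0 - 4.0)
= pi * 96.0
= 301.5929 m^2


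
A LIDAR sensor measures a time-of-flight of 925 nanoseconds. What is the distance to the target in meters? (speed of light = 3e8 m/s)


tof = 925 ns = 9.25e-07 s
dist = c * tof / 2
= 3e8 * 9.25e-07 / 2
= 138.75 m


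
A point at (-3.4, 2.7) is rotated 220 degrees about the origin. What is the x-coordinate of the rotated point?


x' = x*cos(theta) - y*sin(theta)
cos(220 deg) = -0.766, sin(220 deg) = -0.6428
x' = -3.4 * -0.766 - 2.7 * -0.6428
= 2.6046 - -1.7355
= 4.3401


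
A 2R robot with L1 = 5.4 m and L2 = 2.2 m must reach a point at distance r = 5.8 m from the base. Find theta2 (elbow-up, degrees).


cos(theta2) = (r^2 - L1^2 - L2^2) / (2*L1*L2)
cos(theta2) = (33.64 - 29.16 - 4.84) / 23.76
cos(theta2) = -0.015152
theta2 = 90.8682 degrees


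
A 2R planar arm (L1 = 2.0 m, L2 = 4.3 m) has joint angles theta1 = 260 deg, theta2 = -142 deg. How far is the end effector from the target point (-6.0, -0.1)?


End effector via forward kinematics:
x = L1*cos(t1) + L2*cos(t1+t2) = -2.366
y = L1*sin(t1) + L2*sin(t1+t2) = 1.8271
Distance to target:
d = sqrt((-6.0 - -2.366)^2 + (-0.1 - 1.8271)^2)
= sqrt(13.2058 + 3.7136)
= 4.1133 m


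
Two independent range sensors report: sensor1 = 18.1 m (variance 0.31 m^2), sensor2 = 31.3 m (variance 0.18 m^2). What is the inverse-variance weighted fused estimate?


w1 = (1/var1) / (1/var1 + 1/var2)
   = 3.2258 / (3.2258 + 5.5556) = 0.3673
w2 = 1 - w1 = 0.6327
fused = w1*s1 + w2*s2 = 6.649 + 19.802
= 26.451 m


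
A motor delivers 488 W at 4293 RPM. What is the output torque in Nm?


omega = 4293 * 2*pi/60 = 449.5619 rad/s
tau = P / omega = 488 / 449.5619
= 1.0855 Nm


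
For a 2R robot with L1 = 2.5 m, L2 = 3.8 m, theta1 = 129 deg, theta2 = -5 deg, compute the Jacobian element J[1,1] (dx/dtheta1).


J[1,1] = -L1*sin(t1) - L2*sin(t1+t2)
= -2.5*sin(129) - 3.8*sin(124)
= -5.0932


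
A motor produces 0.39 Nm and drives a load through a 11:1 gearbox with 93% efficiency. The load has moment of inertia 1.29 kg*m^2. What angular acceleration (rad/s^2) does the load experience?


tau_out = tau_motor * N * eta
= 0.39 * 11 * 0.93 = 3.9897 Nm
alpha = tau_out / I = 3.9897 / 1.29
= 3.0928 rad/s^2


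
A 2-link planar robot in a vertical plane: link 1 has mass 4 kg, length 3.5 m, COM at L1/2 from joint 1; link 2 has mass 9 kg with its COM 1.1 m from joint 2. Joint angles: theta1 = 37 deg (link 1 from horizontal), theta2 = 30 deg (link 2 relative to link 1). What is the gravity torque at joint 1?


Horizontal distance from joint 1 to link-1 COM:
  x_c1 = (L1/2)*cos(t1) = 1.75 * 0.7986 = 1.3976 m
Horizontal distance from joint 1 to link-2 COM:
  x_c2 = L1*cos(t1) + Lc2*cos(t1+t2)
       = 3.5*0.7986 + 1.1*0.3907 = 3.225 m
tau1 = m1*g*x_c1 + m2*g*x_c2
     = 4*9.81*1.3976 + 9*9.81*3.225
     = 54.8423 + 284.7378
     = 339.5801 Nm


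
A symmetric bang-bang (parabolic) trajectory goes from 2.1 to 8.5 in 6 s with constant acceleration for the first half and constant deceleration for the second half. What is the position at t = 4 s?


Symmetric rest-to-rest: each phase covers (pf-p0)/2 in time T/2. 0.5*a*(T/2)^2 = (pf-p0)/2 => a = 4*(pf-p0)/T^2
a = 4*(8.5-2.1)/6^2 = 0.7111
t = 4 is in the deceleration phase (t > T/2).
p = pf - 0.5*a*(T-t)^2 = 8.5 - 0.5*0.7111*2^2
= 7.0778


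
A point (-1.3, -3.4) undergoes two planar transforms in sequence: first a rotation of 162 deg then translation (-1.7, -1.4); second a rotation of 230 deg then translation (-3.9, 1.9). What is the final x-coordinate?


After transform 1:
x1 = cos(162)*-1.3 - sin(162)*-3.4 + -1.7 = 0.587
y1 = sin(162)*-1.3 + cos(162)*-3.4 + -1.4 = 1.4319
After transform 2:
x2 = cos(230)*0.587 - sin(230)*1.4319 + -3.9
= -3.1805


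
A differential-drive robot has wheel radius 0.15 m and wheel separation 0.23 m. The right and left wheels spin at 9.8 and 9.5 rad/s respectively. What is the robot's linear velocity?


vR = r*wR = 0.15*9.8 = 1.47 m/s
vL = r*wL = 0.15*9.5 = 1.425 m/s
v = (vR+vL)/2 = 1.4475 m/s
omega = (vR-vL)/L = 0.1957 rad/s
linear velocity = 1.4475 m/s


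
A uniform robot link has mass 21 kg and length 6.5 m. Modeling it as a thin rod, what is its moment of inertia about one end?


I = (1/3) * m * L^2
= (1/3) * 21 * 6.5^2
= 0.333333 * 21 * 42.25
= 295.75 kg*m^2


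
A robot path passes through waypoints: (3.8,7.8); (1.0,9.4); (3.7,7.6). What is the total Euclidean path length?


Segment lengths:
  seg1 = sqrt((-2.8)^2 + (1.6)^2) = 3.2249
  seg2 = sqrt((2.7)^2 + (-1.8)^2) = 3.245
Total = 6.4699


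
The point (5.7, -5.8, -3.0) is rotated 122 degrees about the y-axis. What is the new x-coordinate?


Rotation about y-axis: x' = x*cos(theta) + z*sin(theta)
= 5.7 * -0.5299 + -3.0 * 0.848
= -5.5647


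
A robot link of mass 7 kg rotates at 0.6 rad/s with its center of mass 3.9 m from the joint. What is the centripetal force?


F = m * omega^2 * r
= 7 * 0.6^2 * 3.9
= 7 * 0.36 * 3.9
= 9.828 N


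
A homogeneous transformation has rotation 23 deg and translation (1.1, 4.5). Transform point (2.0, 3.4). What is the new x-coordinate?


x' = cos(theta)*px - sin(theta)*py + tx
= 0.9205*2.0 - 0.3907*3.4 + 1.1
= 1.6125


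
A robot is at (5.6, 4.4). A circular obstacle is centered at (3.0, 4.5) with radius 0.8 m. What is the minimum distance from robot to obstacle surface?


center_dist = sqrt((5.6-3.0)^2 + (4.4-4.5)^2)
= sqrt(6.76 + 0.01)
= 2.6019
min_dist = center_dist - radius = 2.6019 - 0.8 = 1.8019 m


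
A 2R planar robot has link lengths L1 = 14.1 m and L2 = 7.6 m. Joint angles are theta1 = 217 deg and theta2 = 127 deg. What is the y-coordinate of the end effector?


Convert angles to radians: theta1 = 3.7874, theta2 = 2.2166
y = L1*sin(theta1) + L2*sin(theta1+theta2)
y = -8.4856 + -2.0948
y = -10.5804


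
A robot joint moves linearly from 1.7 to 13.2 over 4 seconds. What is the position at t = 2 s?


s = t/T = 2/4 = 0.5
p(t) = p0 + (pf-p0)*s
= 1.7 + (13.2 - 1.7) * 0.5
= 7.45


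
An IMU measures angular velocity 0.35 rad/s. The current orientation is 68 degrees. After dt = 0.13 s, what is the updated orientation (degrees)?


delta_theta = w * dt = 0.35 * 0.13 = 0.0455 rad
= 2.607 deg
theta_new = 68 + 2.607 = 70.607 deg


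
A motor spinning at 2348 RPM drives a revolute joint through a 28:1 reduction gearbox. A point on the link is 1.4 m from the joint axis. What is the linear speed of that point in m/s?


omega_motor = 2348 * 2*pi/60 = 245.882 rad/s
omega_joint = omega_motor / 28 = 8.7815 rad/s
v = omega_joint * r = 8.7815 * 1.4
= 12.2941 m/s


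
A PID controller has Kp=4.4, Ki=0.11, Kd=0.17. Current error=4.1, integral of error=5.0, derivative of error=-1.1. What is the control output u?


u = Kp*e + Ki*int(e) + Kd*de/dt
= 4.4*4.1 + 0.11*5.0 + 0.17*(-1.1)
= 18.04 + 0.55 + -0.187
= 18.403


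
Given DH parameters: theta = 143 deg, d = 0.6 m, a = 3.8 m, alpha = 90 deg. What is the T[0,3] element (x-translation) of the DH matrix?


T[0,3] = a * cos(theta)
= 3.8 * cos(143 deg)
= 3.8 * -0.7986
= -3.0348


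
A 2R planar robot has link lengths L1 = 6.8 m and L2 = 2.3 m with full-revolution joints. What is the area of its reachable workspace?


r_max = L1 + L2 = 9.1 m
r_min = |L1 - L2| = 4.5 m
Area = pi*(r_max^2 - r_min^2)
= pi*(82.81 - 20.25)
= pi * 62.56
= 196.538 m^2


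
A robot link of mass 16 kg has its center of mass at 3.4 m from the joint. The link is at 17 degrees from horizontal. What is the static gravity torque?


tau = m*g*L*cos(angle)
= 16 * 9.81 * 3.4 * cos(17 deg)
= 16 * 9.81 * 3.4 * 0.9563
= 510.3454 Nm


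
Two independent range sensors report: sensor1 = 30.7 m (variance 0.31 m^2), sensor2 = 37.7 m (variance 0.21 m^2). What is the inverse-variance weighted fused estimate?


w1 = (1/var1) / (1/var1 + 1/var2)
   = 3.2258 / (3.2258 + 4.7619) = 0.4038
w2 = 1 - w1 = 0.5962
fused = w1*s1 + w2*s2 = 12.3981 + 22.475
= 34.8731 m


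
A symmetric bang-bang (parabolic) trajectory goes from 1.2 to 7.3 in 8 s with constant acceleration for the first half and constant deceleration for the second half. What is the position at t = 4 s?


Symmetric rest-to-rest: each phase covers (pf-p0)/2 in time T/2. 0.5*a*(T/2)^2 = (pf-p0)/2 => a = 4*(pf-p0)/T^2
a = 4*(7.3-1.2)/8^2 = 0.3812
t = 4 is in the acceleration phase (t <= T/2).
p = p0 + 0.5*a*t^2 = 1.2 + 0.5*0.3812*4^2
= 4.25


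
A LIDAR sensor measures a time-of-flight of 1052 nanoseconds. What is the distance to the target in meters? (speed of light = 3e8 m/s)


tof = 1052 ns = 1.052e-06 s
dist = c * tof / 2
= 3e8 * 1.052e-06 / 2
= 157.8 m


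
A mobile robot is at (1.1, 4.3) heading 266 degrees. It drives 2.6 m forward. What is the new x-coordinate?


x_new = x0 + d*cos(theta)
= 1.1 + 2.6*cos(266)
= 1.1 + -0.1814
= 0.9186


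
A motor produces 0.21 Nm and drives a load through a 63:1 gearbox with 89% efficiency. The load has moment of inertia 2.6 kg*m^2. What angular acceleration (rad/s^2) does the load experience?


tau_out = tau_motor * N * eta
= 0.21 * 63 * 0.89 = 11.7747 Nm
alpha = tau_out / I = 11.7747 / 2.6
= 4.5287 rad/s^2


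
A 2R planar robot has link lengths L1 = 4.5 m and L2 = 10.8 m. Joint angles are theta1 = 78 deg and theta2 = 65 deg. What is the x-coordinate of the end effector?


Convert angles to radians: theta1 = 1.3614, theta2 = 1.1345
x = L1*cos(theta1) + L2*cos(theta1+theta2)
x = 0.9356 + -8.6253
x = -7.6897


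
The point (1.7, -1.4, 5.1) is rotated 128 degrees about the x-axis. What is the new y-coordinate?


Rotation about x-axis: y' = y*cos(theta) - z*sin(theta)
= -1.4 * -0.6157 - 5.1 * 0.788
= -3.1569


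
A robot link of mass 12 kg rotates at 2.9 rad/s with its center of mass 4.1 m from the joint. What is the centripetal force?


F = m * omega^2 * r
= 12 * 2.9^2 * 4.1
= 12 * 8.41 * 4.1
= 413.772 N


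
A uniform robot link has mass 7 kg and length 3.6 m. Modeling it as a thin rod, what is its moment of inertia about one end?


I = (1/3) * m * L^2
= (1/3) * 7 * 3.6^2
= 0.333333 * 7 * 12.96
= 30.24 kg*m^2


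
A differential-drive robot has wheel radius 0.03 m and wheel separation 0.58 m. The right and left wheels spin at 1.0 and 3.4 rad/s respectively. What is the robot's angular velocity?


vR = r*wR = 0.03*1.0 = 0.03 m/s
vL = r*wL = 0.03*3.4 = 0.102 m/s
v = (vR+vL)/2 = 0.066 m/s
omega = (vR-vL)/L = -0.1241 rad/s
angular velocity = -0.1241 rad/s


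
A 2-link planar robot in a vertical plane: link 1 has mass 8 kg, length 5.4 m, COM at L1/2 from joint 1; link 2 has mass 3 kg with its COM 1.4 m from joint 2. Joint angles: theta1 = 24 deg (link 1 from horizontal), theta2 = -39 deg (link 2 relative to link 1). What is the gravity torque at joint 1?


Horizontal distance from joint 1 to link-1 COM:
  x_c1 = (L1/2)*cos(t1) = 2.7 * 0.9135 = 2.4666 m
Horizontal distance from joint 1 to link-2 COM:
  x_c2 = L1*cos(t1) + Lc2*cos(t1+t2)
       = 5.4*0.9135 + 1.4*0.9659 = 6.2854 m
tau1 = m1*g*x_c1 + m2*g*x_c2
     = 8*9.81*2.4666 + 3*9.81*6.2854
     = 193.5766 + 184.9805
     = 378.5572 Nm


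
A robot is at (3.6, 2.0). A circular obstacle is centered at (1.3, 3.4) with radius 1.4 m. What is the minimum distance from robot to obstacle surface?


center_dist = sqrt((3.6-1.3)^2 + (2.0-3.4)^2)
= sqrt(5.29 + 1.96)
= 2.6926
min_dist = center_dist - radius = 2.6926 - 1.4 = 1.2926 m


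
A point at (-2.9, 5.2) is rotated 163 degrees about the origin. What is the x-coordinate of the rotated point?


x' = x*cos(theta) - y*sin(theta)
cos(163 deg) = -0.9563, sin(163 deg) = 0.2924
x' = -2.9 * -0.9563 - 5.2 * 0.2924
= 2.7733 - 1.5203
= 1.253


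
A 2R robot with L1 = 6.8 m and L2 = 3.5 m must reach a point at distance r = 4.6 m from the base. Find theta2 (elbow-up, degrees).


cos(theta2) = (r^2 - L1^2 - L2^2) / (2*L1*L2)
cos(theta2) = (21.16 - 46.24 - 12.25) / 47.6
cos(theta2) = -0.784244
theta2 = 141.6508 degrees


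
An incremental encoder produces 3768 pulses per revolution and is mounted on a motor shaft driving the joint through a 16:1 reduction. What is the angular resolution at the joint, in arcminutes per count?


counts per rev = 3768
effective counts at joint = 3768 * 16 = 60288
resolution = 360*60 / 60288
= 0.3583 arcmin/count


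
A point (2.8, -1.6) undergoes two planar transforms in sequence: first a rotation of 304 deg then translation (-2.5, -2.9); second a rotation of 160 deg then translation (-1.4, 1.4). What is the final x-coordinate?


After transform 1:
x1 = cos(304)*2.8 - sin(304)*-1.6 + -2.5 = -2.2607
y1 = sin(304)*2.8 + cos(304)*-1.6 + -2.9 = -6.116
After transform 2:
x2 = cos(160)*-2.2607 - sin(160)*-6.116 + -1.4
= 2.8162


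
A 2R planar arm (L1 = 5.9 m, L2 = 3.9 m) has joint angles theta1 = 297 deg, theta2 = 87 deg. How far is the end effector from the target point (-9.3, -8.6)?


End effector via forward kinematics:
x = L1*cos(t1) + L2*cos(t1+t2) = 6.2414
y = L1*sin(t1) + L2*sin(t1+t2) = -3.6707
Distance to target:
d = sqrt((-9.3 - 6.2414)^2 + (-8.6 - -3.6707)^2)
= sqrt(241.5342 + 24.2983)
= 16.3044 m


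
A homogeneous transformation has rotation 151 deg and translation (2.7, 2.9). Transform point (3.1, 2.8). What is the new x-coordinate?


x' = cos(theta)*px - sin(theta)*py + tx
= -0.8746*3.1 - 0.4848*2.8 + 2.7
= -1.3688


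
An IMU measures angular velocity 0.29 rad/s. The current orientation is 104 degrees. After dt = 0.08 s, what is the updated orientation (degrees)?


delta_theta = w * dt = 0.29 * 0.08 = 0.0232 rad
= 1.3293 deg
theta_new = 104 + 1.3293 = 105.3293 deg


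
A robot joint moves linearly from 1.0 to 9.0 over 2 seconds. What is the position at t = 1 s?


s = t/T = 1/2 = 0.5
p(t) = p0 + (pf-p0)*s
= 1.0 + (9.0 - 1.0) * 0.5
= 5.0


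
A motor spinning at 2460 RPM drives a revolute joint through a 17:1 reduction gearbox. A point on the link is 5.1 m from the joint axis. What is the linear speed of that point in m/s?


omega_motor = 2460 * 2*pi/60 = 257.6106 rad/s
omega_joint = omega_motor / 17 = 15.1536 rad/s
v = omega_joint * r = 15.1536 * 5.1
= 77.2832 m/s


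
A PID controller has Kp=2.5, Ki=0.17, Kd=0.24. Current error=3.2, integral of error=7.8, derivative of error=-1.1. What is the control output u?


u = Kp*e + Ki*int(e) + Kd*de/dt
= 2.5*3.2 + 0.17*7.8 + 0.24*(-1.1)
= 8.0 + 1.326 + -0.264
= 9.062


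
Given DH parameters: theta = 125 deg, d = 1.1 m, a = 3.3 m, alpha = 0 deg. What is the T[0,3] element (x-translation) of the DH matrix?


T[0,3] = a * cos(theta)
= 3.3 * cos(125 deg)
= 3.3 * -0.5736
= -1.8928


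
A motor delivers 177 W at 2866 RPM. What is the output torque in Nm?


omega = 2866 * 2*pi/60 = 300.1268 rad/s
tau = P / omega = 177 / 300.1268
= 0.5898 Nm


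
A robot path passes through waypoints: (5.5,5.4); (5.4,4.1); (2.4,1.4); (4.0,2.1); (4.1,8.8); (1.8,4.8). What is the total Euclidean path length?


Segment lengths:
  seg1 = sqrt((-0.1)^2 + (-1.3)^2) = 1.3038
  seg2 = sqrt((-3.0)^2 + (-2.7)^2) = 4.0361
  seg3 = sqrt((1.6)^2 + (0.7)^2) = 1.7464
  seg4 = sqrt((0.1)^2 + (6.7)^2) = 6.7007
  seg5 = sqrt((-2.3)^2 + (-4.0)^2) = 4.6141
Total = 18.4012


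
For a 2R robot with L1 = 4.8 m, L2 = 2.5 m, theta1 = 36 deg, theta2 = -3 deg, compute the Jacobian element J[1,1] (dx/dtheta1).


J[1,1] = -L1*sin(t1) - L2*sin(t1+t2)
= -4.8*sin(36) - 2.5*sin(33)
= -4.183


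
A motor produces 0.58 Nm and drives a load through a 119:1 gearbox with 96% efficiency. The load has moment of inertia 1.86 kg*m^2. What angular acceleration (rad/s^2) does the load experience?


tau_out = tau_motor * N * eta
= 0.58 * 119 * 0.96 = 66.2592 Nm
alpha = tau_out / I = 66.2592 / 1.86
= 35.6232 rad/s^2


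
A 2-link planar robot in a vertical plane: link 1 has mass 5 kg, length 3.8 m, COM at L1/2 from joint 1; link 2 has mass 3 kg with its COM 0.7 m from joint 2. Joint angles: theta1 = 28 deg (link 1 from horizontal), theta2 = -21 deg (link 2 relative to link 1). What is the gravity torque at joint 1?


Horizontal distance from joint 1 to link-1 COM:
  x_c1 = (L1/2)*cos(t1) = 1.9 * 0.8829 = 1.6776 m
Horizontal distance from joint 1 to link-2 COM:
  x_c2 = L1*cos(t1) + Lc2*cos(t1+t2)
       = 3.8*0.8829 + 0.7*0.9925 = 4.05 m
tau1 = m1*g*x_c1 + m2*g*x_c2
     = 5*9.81*1.6776 + 3*9.81*4.05
     = 82.2863 + 119.191
     = 201.4773 Nm


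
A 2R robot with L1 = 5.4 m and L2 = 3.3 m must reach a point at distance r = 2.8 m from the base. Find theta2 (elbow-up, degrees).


cos(theta2) = (r^2 - L1^2 - L2^2) / (2*L1*L2)
cos(theta2) = (7.84 - 29.16 - 10.89) / 35.64
cos(theta2) = -0.90376
theta2 = 154.6568 degrees


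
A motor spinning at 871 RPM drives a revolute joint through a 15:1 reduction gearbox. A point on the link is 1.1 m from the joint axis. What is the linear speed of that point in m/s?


omega_motor = 871 * 2*pi/60 = 91.2109 rad/s
omega_joint = omega_motor / 15 = 6.0807 rad/s
v = omega_joint * r = 6.0807 * 1.1
= 6.6888 m/s


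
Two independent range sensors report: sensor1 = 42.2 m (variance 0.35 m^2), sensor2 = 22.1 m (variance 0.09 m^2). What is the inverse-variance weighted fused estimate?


w1 = (1/var1) / (1/var1 + 1/var2)
   = 2.8571 / (2.8571 + 11.1111) = 0.2045
w2 = 1 - w1 = 0.7955
fused = w1*s1 + w2*s2 = 8.6318 + 17.5795
= 26.2114 m


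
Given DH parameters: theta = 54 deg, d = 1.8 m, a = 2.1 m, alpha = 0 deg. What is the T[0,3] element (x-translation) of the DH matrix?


T[0,3] = a * cos(theta)
= 2.1 * cos(54 deg)
= 2.1 * 0.5878
= 1.2343


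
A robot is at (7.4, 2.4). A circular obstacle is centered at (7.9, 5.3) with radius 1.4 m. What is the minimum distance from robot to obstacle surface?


center_dist = sqrt((7.4-7.9)^2 + (2.4-5.3)^2)
= sqrt(0.25 + 8.41)
= 2.9428
min_dist = center_dist - radius = 2.9428 - 1.4 = 1.5428 m


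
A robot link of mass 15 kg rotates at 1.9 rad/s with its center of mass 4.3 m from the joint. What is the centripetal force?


F = m * omega^2 * r
= 15 * 1.9^2 * 4.3
= 15 * 3.61 * 4.3
= 232.845 N


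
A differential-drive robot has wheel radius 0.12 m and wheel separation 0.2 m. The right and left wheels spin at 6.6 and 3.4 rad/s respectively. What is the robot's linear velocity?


vR = r*wR = 0.12*6.6 = 0.792 m/s
vL = r*wL = 0.12*3.4 = 0.408 m/s
v = (vR+vL)/2 = 0.6 m/s
omega = (vR-vL)/L = 1.92 rad/s
linear velocity = 0.6 m/s


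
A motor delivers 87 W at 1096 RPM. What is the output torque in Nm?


omega = 1096 * 2*pi/60 = 114.7729 rad/s
tau = P / omega = 87 / 114.7729
= 0.758 Nm


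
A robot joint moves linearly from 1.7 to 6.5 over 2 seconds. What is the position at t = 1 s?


s = t/T = 1/2 = 0.5
p(t) = p0 + (pf-p0)*s
= 1.7 + (6.5 - 1.7) * 0.5
= 4.1


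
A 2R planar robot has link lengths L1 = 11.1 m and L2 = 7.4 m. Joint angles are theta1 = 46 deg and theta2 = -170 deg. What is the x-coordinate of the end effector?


Convert angles to radians: theta1 = 0.8029, theta2 = -2.9671
x = L1*cos(theta1) + L2*cos(theta1+theta2)
x = 7.7107 + -4.138
x = 3.5727


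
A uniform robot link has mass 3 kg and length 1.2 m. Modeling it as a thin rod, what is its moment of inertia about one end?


I = (1/3) * m * L^2
= (1/3) * 3 * 1.2^2
= 0.333333 * 3 * 1.44
= 1.44 kg*m^2


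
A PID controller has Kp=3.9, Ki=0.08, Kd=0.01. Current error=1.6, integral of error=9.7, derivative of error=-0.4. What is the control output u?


u = Kp*e + Ki*int(e) + Kd*de/dt
= 3.9*1.6 + 0.08*9.7 + 0.01*(-0.4)
= 6.24 + 0.776 + -0.004
= 7.012


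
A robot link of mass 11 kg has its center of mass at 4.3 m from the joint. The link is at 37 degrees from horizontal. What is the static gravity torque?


tau = m*g*L*cos(angle)
= 11 * 9.81 * 4.3 * cos(37 deg)
= 11 * 9.81 * 4.3 * 0.7986
= 370.5773 Nm
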